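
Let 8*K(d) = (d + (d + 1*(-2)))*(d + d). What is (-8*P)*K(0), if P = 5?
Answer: 0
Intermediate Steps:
K(d) = d*(-2 + 2*d)/4 (K(d) = ((d + (d + 1*(-2)))*(d + d))/8 = ((d + (d - 2))*(2*d))/8 = ((d + (-2 + d))*(2*d))/8 = ((-2 + 2*d)*(2*d))/8 = (2*d*(-2 + 2*d))/8 = d*(-2 + 2*d)/4)
(-8*P)*K(0) = (-8*5)*((½)*0*(-1 + 0)) = -20*0*(-1) = -40*0 = 0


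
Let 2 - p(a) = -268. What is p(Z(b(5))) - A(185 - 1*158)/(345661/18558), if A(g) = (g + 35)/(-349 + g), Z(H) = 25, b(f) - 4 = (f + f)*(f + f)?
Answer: 15026458968/55651421 ≈ 270.01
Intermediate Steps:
b(f) = 4 + 4*f² (b(f) = 4 + (f + f)*(f + f) = 4 + (2*f)*(2*f) = 4 + 4*f²)
p(a) = 270 (p(a) = 2 - 1*(-268) = 2 + 268 = 270)
A(g) = (35 + g)/(-349 + g)
p(Z(b(5))) - A(185 - 1*158)/(345661/18558) = 270 - (35 + (185 - 1*158))/(-349 + (185 - 1*158))/(345661/18558) = 270 - (35 + (185 - 158))/(-349 + (185 - 158))/(345661*(1/18558)) = 270 - (35 + 27)/(-349 + 27)/345661/18558 = 270 - 62/(-322)*18558/345661 = 270 - (-1/322*62)*18558/345661 = 270 - (-31)*18558/(161*345661) = 270 - 1*(-575298/55651421) = 270 + 575298/55651421 = 15026458968/55651421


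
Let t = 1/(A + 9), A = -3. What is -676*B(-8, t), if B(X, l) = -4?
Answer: 2704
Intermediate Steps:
t = ⅙ (t = 1/(-3 + 9) = 1/6 = ⅙ ≈ 0.16667)
-676*B(-8, t) = -676*(-4) = 2704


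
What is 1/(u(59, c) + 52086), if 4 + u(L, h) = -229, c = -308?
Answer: 1/51853 ≈ 1.9285e-5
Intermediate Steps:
u(L, h) = -233 (u(L, h) = -4 - 229 = -233)
1/(u(59, c) + 52086) = 1/(-233 + 52086) = 1/51853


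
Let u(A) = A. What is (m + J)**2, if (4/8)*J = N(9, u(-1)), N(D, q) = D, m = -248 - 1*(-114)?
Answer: 13456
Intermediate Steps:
m = -134 (m = -248 + 114 = -134)
J = 18 (J = 2*9 = 18)
(m + J)**2 = (-134 + 18)**2 = (-116)**2 = 13456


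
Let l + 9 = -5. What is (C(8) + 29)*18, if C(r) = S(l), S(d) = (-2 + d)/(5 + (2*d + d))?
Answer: 19602/37 ≈ 529.78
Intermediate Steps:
l = -14 (l = -9 - 5 = -14)
S(d) = (-2 + d)/(5 + 3*d)
C(r) = 16/37 (C(r) = (-2 - 14)/(5 + 3*(-14)) = -16/(5 - 42) = -16/(-37) = -1/37*(-16) = 16/37)
(C(8) + 29)*18 = (16/37 + 29)*18 = (1089/37)*18 = 19602/37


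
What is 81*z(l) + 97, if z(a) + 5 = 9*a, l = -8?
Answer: -6140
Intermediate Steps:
z(a) = -5 + 9*a
81*z(l) + 97 = 81*(-5 + 9*(-8)) + 97 = 81*(-5 - 72) + 97 = 81*(-77) + 97 = -6237 + 97 = -6140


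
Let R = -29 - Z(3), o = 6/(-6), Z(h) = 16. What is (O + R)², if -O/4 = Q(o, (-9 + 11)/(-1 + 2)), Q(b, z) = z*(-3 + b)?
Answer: 169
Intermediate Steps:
o = -1 (o = 6*(-⅙) = -1)
O = 32 (O = -4*(-9 + 11)/(-1 + 2)*(-3 - 1) = -4*2/1*(-4) = -4*2*1*(-4) = -8*(-4) = -4*(-8) = 32)
R = -45 (R = -29 - 1*16 = -29 - 16 = -45)
(O + R)² = (32 - 45)² = (-13)² = 169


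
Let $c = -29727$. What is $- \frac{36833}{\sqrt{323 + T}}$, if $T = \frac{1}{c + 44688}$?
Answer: $- \frac{36833 \sqrt{18074399061}}{2416202} \approx -2049.4$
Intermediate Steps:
$T = \frac{1}{14961}$ ($T = \frac{1}{-29727 + 44688} = \frac{1}{14961} \approx 6.684 \cdot 10^{-5}$)
$- \frac{36833}{\sqrt{323 + T}} = - \frac{36833}{\sqrt{323 + \frac{1}{14961}}} = - \frac{36833}{\sqrt{\frac{4832404}{14961}}} = - \frac{36833}{\frac{2}{14961} \sqrt{18074399061}} = - 36833 \frac{\sqrt{18074399061}}{2416202} = - \frac{36833 \sqrt{18074399061}}{2416202}$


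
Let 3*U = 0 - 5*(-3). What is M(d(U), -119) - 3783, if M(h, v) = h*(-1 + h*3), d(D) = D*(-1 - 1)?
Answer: -3473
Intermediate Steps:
U = 5 (U = (0 - 5*(-3))/3 = (0 + 15)/3 = (1/3)*15 = 5)
d(D) = -2*D (d(D) = D*(-2) = -2*D)
M(h, v) = h*(-1 + 3*h)
M(d(U), -119) - 3783 = (-2*5)*(-1 + 3*(-2*5)) - 3783 = -10*(-1 + 3*(-10)) - 3783 = -10*(-1 - 30) - 3783 = -10*(-31) - 3783 = 310 - 3783 = -3473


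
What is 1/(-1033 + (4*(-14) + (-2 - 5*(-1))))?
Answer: -1/1086 ≈ -0.00092081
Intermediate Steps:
1/(-1033 + (4*(-14) + (-2 - 5*(-1)))) = 1/(-1033 + (-56 + (-2 + 5))) = 1/(-1033 + (-56 + 3)) = 1/(-1033 - 53) = 1/(-1086) = -1/1086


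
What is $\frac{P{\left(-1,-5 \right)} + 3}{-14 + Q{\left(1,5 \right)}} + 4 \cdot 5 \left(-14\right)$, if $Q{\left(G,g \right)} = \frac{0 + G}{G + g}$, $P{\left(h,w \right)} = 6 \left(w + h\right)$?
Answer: $- \frac{23042}{83} \approx -277.61$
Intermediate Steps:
$P{\left(h,w \right)} = 6 h + 6 w$ ($P{\left(h,w \right)} = 6 \left(h + w\right) = 6 h + 6 w$)
$Q{\left(G,g \right)} = \frac{G}{G + g}$
$\frac{P{\left(-1,-5 \right)} + 3}{-14 + Q{\left(1,5 \right)}} + 4 \cdot 5 \left(-14\right) = \frac{\left(6 \left(-1\right) + 6 \left(-5\right)\right) + 3}{-14 + 1 \frac{1}{1 + 5}} + 4 \cdot 5 \left(-14\right) = \frac{\left(-6 - 30\right) + 3}{-14 + 1 \cdot \frac{1}{6}} + 20 \left(-14\right) = \frac{-36 + 3}{-14 + 1 \cdot \frac{1}{6}} - 280 = - \frac{33}{-14 + \frac{1}{6}} - 280 = - \frac{33}{- \frac{83}{6}} - 280 = \left(-33\right) \left(- \frac{6}{83}\right) - 280 = \frac{198}{83} - 280 = - \frac{23042}{83}$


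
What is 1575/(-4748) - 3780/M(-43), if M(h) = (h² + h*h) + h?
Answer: -4740813/3470788 ≈ -1.3659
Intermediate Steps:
M(h) = h + 2*h² (M(h) = (h² + h²) + h = 2*h² + h = h + 2*h²)
1575/(-4748) - 3780/M(-43) = 1575/(-4748) - 3780*(-1/(43*(1 + 2*(-43)))) = 1575*(-1/4748) - 3780*(-1/(43*(1 - 86))) = -1575/4748 - 3780/((-43*(-85))) = -1575/4748 - 3780/3655 = -1575/4748 - 3780*1/3655 = -1575/4748 - 756/731 = -4740813/3470788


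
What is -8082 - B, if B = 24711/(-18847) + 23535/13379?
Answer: -2038021688742/252154013 ≈ -8082.4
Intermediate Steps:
B = 112955676/252154013 (B = 24711*(-1/18847) + 23535*(1/13379) = -24711/18847 + 23535/13379 = 112955676/252154013 ≈ 0.44796)
-8082 - B = -8082 - 1*112955676/252154013 = -8082 - 112955676/252154013 = -2038021688742/252154013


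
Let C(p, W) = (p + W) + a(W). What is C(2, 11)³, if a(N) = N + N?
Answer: 42875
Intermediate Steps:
a(N) = 2*N
C(p, W) = p + 3*W (C(p, W) = (p + W) + 2*W = (W + p) + 2*W = p + 3*W)
C(2, 11)³ = (2 + 3*11)³ = (2 + 33)³ = 35³ = 42875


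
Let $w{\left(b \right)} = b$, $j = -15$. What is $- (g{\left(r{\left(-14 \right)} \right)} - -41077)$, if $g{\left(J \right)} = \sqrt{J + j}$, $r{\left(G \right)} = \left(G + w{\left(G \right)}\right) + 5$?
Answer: $-41077 - i \sqrt{38} \approx -41077.0 - 6.1644 i$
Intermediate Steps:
$r{\left(G \right)} = 5 + 2 G$ ($r{\left(G \right)} = \left(G + G\right) + 5 = 2 G + 5 = 5 + 2 G$)
$g{\left(J \right)} = \sqrt{-15 + J}$ ($g{\left(J \right)} = \sqrt{J - 15} = \sqrt{-15 + J}$)
$- (g{\left(r{\left(-14 \right)} \right)} - -41077) = - (\sqrt{-15 + \left(5 + 2 \left(-14\right)\right)} - -41077) = - (\sqrt{-15 + \left(5 - 28\right)} + 41077) = - (\sqrt{-15 - 23} + 41077) = - (\sqrt{-38} + 41077) = - (i \sqrt{38} + 41077) = - (41077 + i \sqrt{38}) = -41077 - i \sqrt{38}$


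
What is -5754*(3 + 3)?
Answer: -34524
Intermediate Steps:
-5754*(3 + 3) = -5754*6 = -959*36 = -34524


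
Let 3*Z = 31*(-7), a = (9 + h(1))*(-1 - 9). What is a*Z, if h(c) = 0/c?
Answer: 6510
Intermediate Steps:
h(c) = 0
a = -90 (a = (9 + 0)*(-1 - 9) = 9*(-10) = -90)
Z = -217/3 (Z = (31*(-7))/3 = (⅓)*(-217) = -217/3 ≈ -72.333)
a*Z = -90*(-217/3) = 6510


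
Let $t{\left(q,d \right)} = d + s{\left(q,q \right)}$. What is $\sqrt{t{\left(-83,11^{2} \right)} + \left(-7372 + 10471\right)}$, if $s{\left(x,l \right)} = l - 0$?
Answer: $\sqrt{3137} \approx 56.009$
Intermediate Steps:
$s{\left(x,l \right)} = l$ ($s{\left(x,l \right)} = l + 0 = l$)
$t{\left(q,d \right)} = d + q$
$\sqrt{t{\left(-83,11^{2} \right)} + \left(-7372 + 10471\right)} = \sqrt{\left(11^{2} - 83\right) + \left(-7372 + 10471\right)} = \sqrt{\left(121 - 83\right) + 3099} = \sqrt{38 + 3099} = \sqrt{3137}$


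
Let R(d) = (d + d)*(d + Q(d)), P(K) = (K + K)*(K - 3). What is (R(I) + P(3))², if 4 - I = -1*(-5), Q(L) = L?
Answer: 16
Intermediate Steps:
P(K) = 2*K*(-3 + K) (P(K) = (2*K)*(-3 + K) = 2*K*(-3 + K))
I = -1 (I = 4 - (-1)*(-5) = 4 - 1*5 = 4 - 5 = -1)
R(d) = 4*d² (R(d) = (d + d)*(d + d) = (2*d)*(2*d) = 4*d²)
(R(I) + P(3))² = (4*(-1)² + 2*3*(-3 + 3))² = (4*1 + 2*3*0)² = (4 + 0)² = 4² = 16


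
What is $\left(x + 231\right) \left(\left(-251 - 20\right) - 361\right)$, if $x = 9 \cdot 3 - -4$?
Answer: $-165584$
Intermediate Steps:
$x = 31$ ($x = 27 + 4 = 31$)
$\left(x + 231\right) \left(\left(-251 - 20\right) - 361\right) = \left(31 + 231\right) \left(\left(-251 - 20\right) - 361\right) = 262 \left(-271 - 361\right) = 262 \left(-632\right) = -165584$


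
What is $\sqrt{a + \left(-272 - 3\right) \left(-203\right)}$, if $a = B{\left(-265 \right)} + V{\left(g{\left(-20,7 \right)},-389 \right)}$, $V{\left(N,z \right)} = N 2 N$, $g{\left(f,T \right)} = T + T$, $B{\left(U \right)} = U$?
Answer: $4 \sqrt{3497} \approx 236.54$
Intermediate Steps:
$g{\left(f,T \right)} = 2 T$
$V{\left(N,z \right)} = 2 N^{2}$ ($V{\left(N,z \right)} = 2 N N = 2 N^{2}$)
$a = 127$ ($a = -265 + 2 \left(2 \cdot 7\right)^{2} = -265 + 2 \cdot 14^{2} = -265 + 2 \cdot 196 = -265 + 392 = 127$)
$\sqrt{a + \left(-272 - 3\right) \left(-203\right)} = \sqrt{127 + \left(-272 - 3\right) \left(-203\right)} = \sqrt{127 - -55825} = \sqrt{127 + 55825} = \sqrt{55952} = 4 \sqrt{3497}$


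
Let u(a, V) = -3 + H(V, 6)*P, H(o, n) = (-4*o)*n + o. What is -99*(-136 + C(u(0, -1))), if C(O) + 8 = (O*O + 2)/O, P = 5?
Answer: 177309/56 ≈ 3166.2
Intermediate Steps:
H(o, n) = o - 4*n*o (H(o, n) = -4*n*o + o = o - 4*n*o)
u(a, V) = -3 - 115*V (u(a, V) = -3 + (V*(1 - 4*6))*5 = -3 + (V*(1 - 24))*5 = -3 + (V*(-23))*5 = -3 - 23*V*5 = -3 - 115*V)
C(O) = -8 + (2 + O²)/O (C(O) = -8 + (O*O + 2)/O = -8 + (O² + 2)/O = -8 + (2 + O²)/O)
-99*(-136 + C(u(0, -1))) = -99*(-136 + (-8 + (-3 - 115*(-1)) + 2/(-3 - 115*(-1)))) = -99*(-136 + (-8 + (-3 + 115) + 2/(-3 + 115))) = -99*(-136 + (-8 + 112 + 2/112)) = -99*(-136 + (-8 + 112 + 2*(1/112))) = -99*(-136 + (-8 + 112 + 1/56)) = -99*(-136 + 5825/56) = -99*(-1791/56) = 177309/56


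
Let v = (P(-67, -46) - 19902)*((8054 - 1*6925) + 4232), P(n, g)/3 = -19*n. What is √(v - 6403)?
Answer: I*√86227366 ≈ 9285.9*I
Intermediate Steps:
P(n, g) = -57*n (P(n, g) = 3*(-19*n) = -57*n)
v = -86220963 (v = (-57*(-67) - 19902)*((8054 - 1*6925) + 4232) = (3819 - 19902)*((8054 - 6925) + 4232) = -16083*(1129 + 4232) = -16083*5361 = -86220963)
√(v - 6403) = √(-86220963 - 6403) = √(-86227366) = I*√86227366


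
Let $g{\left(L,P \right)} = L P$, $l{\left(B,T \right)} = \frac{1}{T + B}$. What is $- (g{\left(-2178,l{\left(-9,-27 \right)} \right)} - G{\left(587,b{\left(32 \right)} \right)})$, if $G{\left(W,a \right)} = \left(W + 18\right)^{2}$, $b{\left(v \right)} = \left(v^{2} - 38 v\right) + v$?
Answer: $\frac{731929}{2} \approx 3.6596 \cdot 10^{5}$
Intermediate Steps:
$l{\left(B,T \right)} = \frac{1}{B + T}$
$b{\left(v \right)} = v^{2} - 37 v$
$G{\left(W,a \right)} = \left(18 + W\right)^{2}$
$- (g{\left(-2178,l{\left(-9,-27 \right)} \right)} - G{\left(587,b{\left(32 \right)} \right)}) = - (- \frac{2178}{-9 - 27} - \left(18 + 587\right)^{2}) = - (- \frac{2178}{-36} - 605^{2}) = - (\left(-2178\right) \left(- \frac{1}{36}\right) - 366025) = - (\frac{121}{2} - 366025) = \left(-1\right) \left(- \frac{731929}{2}\right) = \frac{731929}{2}$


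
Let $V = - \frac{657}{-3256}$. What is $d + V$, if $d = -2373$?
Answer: $- \frac{7725831}{3256} \approx -2372.8$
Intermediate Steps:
$V = \frac{657}{3256}$ ($V = \left(-657\right) \left(- \frac{1}{3256}\right) = \frac{657}{3256} \approx 0.20178$)
$d + V = -2373 + \frac{657}{3256} = - \frac{7725831}{3256}$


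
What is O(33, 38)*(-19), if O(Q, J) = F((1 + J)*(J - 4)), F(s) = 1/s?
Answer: -19/1326 ≈ -0.014329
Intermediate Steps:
O(Q, J) = 1/((1 + J)*(-4 + J)) (O(Q, J) = 1/((1 + J)*(J - 4)) = 1/((1 + J)*(-4 + J)))
O(33, 38)*(-19) = -19/(-4 + 38**2 - 3*38) = -19/(-4 + 1444 - 114) = -19/1326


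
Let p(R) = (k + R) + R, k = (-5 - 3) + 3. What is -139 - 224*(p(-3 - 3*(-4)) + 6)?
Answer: -4395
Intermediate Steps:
k = -5 (k = -8 + 3 = -5)
p(R) = -5 + 2*R (p(R) = (-5 + R) + R = -5 + 2*R)
-139 - 224*(p(-3 - 3*(-4)) + 6) = -139 - 224*((-5 + 2*(-3 - 3*(-4))) + 6) = -139 - 224*((-5 + 2*(-3 + 12)) + 6) = -139 - 224*((-5 + 2*9) + 6) = -139 - 224*((-5 + 18) + 6) = -139 - 224*(13 + 6) = -139 - 224*19 = -139 - 32*133 = -139 - 4256 = -4395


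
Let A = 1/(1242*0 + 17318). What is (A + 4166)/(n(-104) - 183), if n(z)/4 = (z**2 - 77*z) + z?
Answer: 72146789/1293602646 ≈ 0.055772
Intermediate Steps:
A = 1/17318 (A = 1/(0 + 17318) = 1/17318 ≈ 5.7743e-5)
n(z) = -304*z + 4*z**2 (n(z) = 4*((z**2 - 77*z) + z) = 4*(z**2 - 76*z) = -304*z + 4*z**2)
(A + 4166)/(n(-104) - 183) = (1/17318 + 4166)/(4*(-104)*(-76 - 104) - 183) = 72146789/(17318*(4*(-104)*(-180) - 183)) = 72146789/(17318*(74880 - 183)) = (72146789/17318)/74697 = (72146789/17318)*(1/74697) = 72146789/1293602646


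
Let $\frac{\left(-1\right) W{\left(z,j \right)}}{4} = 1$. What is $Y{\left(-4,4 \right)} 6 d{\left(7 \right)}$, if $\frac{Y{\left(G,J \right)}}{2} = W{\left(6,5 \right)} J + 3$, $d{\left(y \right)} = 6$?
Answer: $-936$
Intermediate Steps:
$W{\left(z,j \right)} = -4$ ($W{\left(z,j \right)} = \left(-4\right) 1 = -4$)
$Y{\left(G,J \right)} = 6 - 8 J$ ($Y{\left(G,J \right)} = 2 \left(- 4 J + 3\right) = 2 \left(3 - 4 J\right) = 6 - 8 J$)
$Y{\left(-4,4 \right)} 6 d{\left(7 \right)} = \left(6 - 32\right) 6 \cdot 6 = \left(-26\right) 6 \cdot 6 = \left(-156\right) 6 = -936$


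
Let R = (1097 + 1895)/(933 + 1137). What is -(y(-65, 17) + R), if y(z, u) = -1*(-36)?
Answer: -38756/1035 ≈ -37.445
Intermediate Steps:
y(z, u) = 36
R = 1496/1035 (R = 2992/2070 = 2992*(1/2070) = 1496/1035 ≈ 1.4454)
-(y(-65, 17) + R) = -(36 + 1496/1035) = -1*38756/1035 = -38756/1035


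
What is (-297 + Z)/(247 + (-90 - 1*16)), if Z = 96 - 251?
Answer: -452/141 ≈ -3.2057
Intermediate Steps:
Z = -155
(-297 + Z)/(247 + (-90 - 1*16)) = (-297 - 155)/(247 + (-90 - 1*16)) = -452/(247 + (-90 - 16)) = -452/(247 - 106) = -452/141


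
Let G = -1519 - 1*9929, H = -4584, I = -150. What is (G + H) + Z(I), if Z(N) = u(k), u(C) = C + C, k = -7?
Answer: -16046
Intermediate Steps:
u(C) = 2*C
Z(N) = -14 (Z(N) = 2*(-7) = -14)
G = -11448 (G = -1519 - 9929 = -11448)
(G + H) + Z(I) = (-11448 - 4584) - 14 = -16032 - 14 = -16046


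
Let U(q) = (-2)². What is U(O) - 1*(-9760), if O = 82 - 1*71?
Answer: 9764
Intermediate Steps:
O = 11 (O = 82 - 71 = 11)
U(q) = 4
U(O) - 1*(-9760) = 4 - 1*(-9760) = 4 + 9760 = 9764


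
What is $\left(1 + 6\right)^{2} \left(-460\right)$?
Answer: $-22540$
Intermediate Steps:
$\left(1 + 6\right)^{2} \left(-460\right) = 7^{2} \left(-460\right) = 49 \left(-460\right) = -22540$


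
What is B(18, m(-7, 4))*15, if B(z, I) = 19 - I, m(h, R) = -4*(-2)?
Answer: 165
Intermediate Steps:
m(h, R) = 8
B(18, m(-7, 4))*15 = (19 - 1*8)*15 = (19 - 8)*15 = 11*15 = 165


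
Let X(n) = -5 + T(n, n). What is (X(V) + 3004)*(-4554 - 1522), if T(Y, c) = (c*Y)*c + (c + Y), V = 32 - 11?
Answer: -74746952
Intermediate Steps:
V = 21
T(Y, c) = Y + c + Y*c² (T(Y, c) = (Y*c)*c + (Y + c) = Y*c² + (Y + c) = Y + c + Y*c²)
X(n) = -5 + n³ + 2*n (X(n) = -5 + (n + n + n*n²) = -5 + (n + n + n³) = -5 + (n³ + 2*n) = -5 + n³ + 2*n)
(X(V) + 3004)*(-4554 - 1522) = ((-5 + 21³ + 2*21) + 3004)*(-4554 - 1522) = ((-5 + 9261 + 42) + 3004)*(-6076) = (9298 + 3004)*(-6076) = 12302*(-6076) = -74746952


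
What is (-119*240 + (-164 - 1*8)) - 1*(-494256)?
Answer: 465524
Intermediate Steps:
(-119*240 + (-164 - 1*8)) - 1*(-494256) = (-28560 + (-164 - 8)) + 494256 = (-28560 - 172) + 494256 = -28732 + 494256 = 465524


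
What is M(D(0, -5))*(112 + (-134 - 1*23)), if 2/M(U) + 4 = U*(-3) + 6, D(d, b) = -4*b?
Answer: 45/29 ≈ 1.5517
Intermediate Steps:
M(U) = 2/(2 - 3*U) (M(U) = 2/(-4 + (U*(-3) + 6)) = 2/(-4 + (-3*U + 6)) = 2/(-4 + (6 - 3*U)) = 2/(2 - 3*U))
M(D(0, -5))*(112 + (-134 - 1*23)) = (-2/(-2 + 3*(-4*(-5))))*(112 + (-134 - 1*23)) = (-2/(-2 + 3*20))*(112 + (-134 - 23)) = (-2/(-2 + 60))*(112 - 157) = -2/58*(-45) = -2*1/58*(-45) = -1/29*(-45) = 45/29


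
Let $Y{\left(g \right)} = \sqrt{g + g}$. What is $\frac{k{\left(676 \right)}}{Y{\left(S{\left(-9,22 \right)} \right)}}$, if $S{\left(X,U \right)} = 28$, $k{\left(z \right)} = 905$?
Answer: $\frac{905 \sqrt{14}}{28} \approx 120.94$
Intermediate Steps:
$Y{\left(g \right)} = \sqrt{2} \sqrt{g}$ ($Y{\left(g \right)} = \sqrt{2 g} = \sqrt{2} \sqrt{g}$)
$\frac{k{\left(676 \right)}}{Y{\left(S{\left(-9,22 \right)} \right)}} = \frac{905}{\sqrt{2} \sqrt{28}} = \frac{905}{\sqrt{2} \cdot 2 \sqrt{7}} = \frac{905}{2 \sqrt{14}} = 905 \frac{\sqrt{14}}{28} = \frac{905 \sqrt{14}}{28}$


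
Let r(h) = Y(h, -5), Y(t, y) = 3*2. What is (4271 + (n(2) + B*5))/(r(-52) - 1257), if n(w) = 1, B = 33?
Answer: -493/139 ≈ -3.5468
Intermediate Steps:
Y(t, y) = 6
r(h) = 6
(4271 + (n(2) + B*5))/(r(-52) - 1257) = (4271 + (1 + 33*5))/(6 - 1257) = (4271 + (1 + 165))/(-1251) = (4271 + 166)*(-1/1251) = 4437*(-1/1251) = -493/139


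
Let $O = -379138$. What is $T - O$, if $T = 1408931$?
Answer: $1788069$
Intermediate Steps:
$T - O = 1408931 - -379138 = 1408931 + 379138 = 1788069$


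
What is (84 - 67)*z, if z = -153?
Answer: -2601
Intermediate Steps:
(84 - 67)*z = (84 - 67)*(-153) = 17*(-153) = -2601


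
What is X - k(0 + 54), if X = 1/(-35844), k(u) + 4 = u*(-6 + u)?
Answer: -92764273/35844 ≈ -2588.0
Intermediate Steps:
k(u) = -4 + u*(-6 + u)
X = -1/35844 ≈ -2.7899e-5
X - k(0 + 54) = -1/35844 - (-4 + (0 + 54)² - 6*(0 + 54)) = -1/35844 - (-4 + 54² - 6*54) = -1/35844 - (-4 + 2916 - 324) = -1/35844 - 1*2588 = -1/35844 - 2588 = -92764273/35844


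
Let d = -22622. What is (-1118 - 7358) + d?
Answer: -31098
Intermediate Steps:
(-1118 - 7358) + d = (-1118 - 7358) - 22622 = -8476 - 22622 = -31098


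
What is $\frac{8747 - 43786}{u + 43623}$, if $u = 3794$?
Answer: $- \frac{35039}{47417} \approx -0.73895$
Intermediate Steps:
$\frac{8747 - 43786}{u + 43623} = \frac{8747 - 43786}{3794 + 43623} = - \frac{35039}{47417}$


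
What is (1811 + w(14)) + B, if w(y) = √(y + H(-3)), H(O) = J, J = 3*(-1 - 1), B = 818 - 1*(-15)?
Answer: 2644 + 2*√2 ≈ 2646.8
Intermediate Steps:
B = 833 (B = 818 + 15 = 833)
J = -6 (J = 3*(-2) = -6)
H(O) = -6
w(y) = √(-6 + y) (w(y) = √(y - 6) = √(-6 + y))
(1811 + w(14)) + B = (1811 + √(-6 + 14)) + 833 = (1811 + √8) + 833 = (1811 + 2*√2) + 833 = 2644 + 2*√2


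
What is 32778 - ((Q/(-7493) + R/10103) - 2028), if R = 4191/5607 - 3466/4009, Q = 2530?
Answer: 19742846650890164777/567219879428559 ≈ 34806.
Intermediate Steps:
R = -877381/7492821 (R = 4191*(1/5607) - 3466*1/4009 = 1397/1869 - 3466/4009 = -877381/7492821 ≈ -0.11710)
32778 - ((Q/(-7493) + R/10103) - 2028) = 32778 - ((2530/(-7493) - 877381/7492821/10103) - 2028) = 32778 - ((2530*(-1/7493) - 877381/7492821*1/10103) - 2028) = 32778 - ((-2530/7493 - 877381/75699970563) - 2028) = 32778 - (-191527499740223/567219879428559 - 2028) = 32778 - 1*(-1150513442980857875/567219879428559) = 32778 + 1150513442980857875/567219879428559 = 19742846650890164777/567219879428559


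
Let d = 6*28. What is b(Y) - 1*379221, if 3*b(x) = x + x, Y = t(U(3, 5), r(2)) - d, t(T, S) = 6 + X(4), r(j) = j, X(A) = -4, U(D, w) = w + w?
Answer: -1137995/3 ≈ -3.7933e+5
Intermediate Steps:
U(D, w) = 2*w
d = 168
t(T, S) = 2 (t(T, S) = 6 - 4 = 2)
Y = -166 (Y = 2 - 1*168 = 2 - 168 = -166)
b(x) = 2*x/3 (b(x) = (x + x)/3 = (2*x)/3 = 2*x/3)
b(Y) - 1*379221 = (2/3)*(-166) - 1*379221 = -332/3 - 379221 = -1137995/3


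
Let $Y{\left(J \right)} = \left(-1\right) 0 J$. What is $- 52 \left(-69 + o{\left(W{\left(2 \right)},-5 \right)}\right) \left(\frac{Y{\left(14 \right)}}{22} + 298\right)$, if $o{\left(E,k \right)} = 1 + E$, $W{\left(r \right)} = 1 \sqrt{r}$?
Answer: $1053728 - 15496 \sqrt{2} \approx 1.0318 \cdot 10^{6}$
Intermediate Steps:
$W{\left(r \right)} = \sqrt{r}$
$Y{\left(J \right)} = 0$ ($Y{\left(J \right)} = 0 J = 0$)
$- 52 \left(-69 + o{\left(W{\left(2 \right)},-5 \right)}\right) \left(\frac{Y{\left(14 \right)}}{22} + 298\right) = - 52 \left(-69 + \left(1 + \sqrt{2}\right)\right) \left(\frac{0}{22} + 298\right) = - 52 \left(-68 + \sqrt{2}\right) \left(0 \cdot \frac{1}{22} + 298\right) = - 52 \left(-68 + \sqrt{2}\right) \left(0 + 298\right) = - 52 \left(-68 + \sqrt{2}\right) 298 = - 52 \left(-20264 + 298 \sqrt{2}\right) = 1053728 - 15496 \sqrt{2}$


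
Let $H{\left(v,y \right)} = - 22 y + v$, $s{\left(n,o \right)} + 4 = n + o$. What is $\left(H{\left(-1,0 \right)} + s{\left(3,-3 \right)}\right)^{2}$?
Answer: $25$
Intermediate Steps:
$s{\left(n,o \right)} = -4 + n + o$ ($s{\left(n,o \right)} = -4 + \left(n + o\right) = -4 + n + o$)
$H{\left(v,y \right)} = v - 22 y$
$\left(H{\left(-1,0 \right)} + s{\left(3,-3 \right)}\right)^{2} = \left(\left(-1 - 0\right) - 4\right)^{2} = \left(\left(-1 + 0\right) - 4\right)^{2} = \left(-1 - 4\right)^{2} = \left(-5\right)^{2} = 25$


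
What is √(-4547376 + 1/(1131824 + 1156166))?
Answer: I*√23805050619470689610/2287990 ≈ 2132.5*I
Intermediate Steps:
√(-4547376 + 1/(1131824 + 1156166)) = √(-4547376 + 1/2287990) = √(-10404350814239/2287990) = I*√23805050619470689610/2287990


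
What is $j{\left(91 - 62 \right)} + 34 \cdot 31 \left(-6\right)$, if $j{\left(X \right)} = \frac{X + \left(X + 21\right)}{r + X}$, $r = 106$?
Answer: $- \frac{853661}{135} \approx -6323.4$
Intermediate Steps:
$j{\left(X \right)} = \frac{21 + 2 X}{106 + X}$ ($j{\left(X \right)} = \frac{X + \left(X + 21\right)}{106 + X} = \frac{X + \left(21 + X\right)}{106 + X} = \frac{21 + 2 X}{106 + X}$)
$j{\left(91 - 62 \right)} + 34 \cdot 31 \left(-6\right) = \frac{21 + 2 \left(91 - 62\right)}{106 + \left(91 - 62\right)} + 34 \cdot 31 \left(-6\right) = \frac{21 + 2 \cdot 29}{106 + 29} + 1054 \left(-6\right) = \frac{21 + 58}{135} - 6324 = \frac{1}{135} \cdot 79 - 6324 = \frac{79}{135} - 6324 = - \frac{853661}{135}$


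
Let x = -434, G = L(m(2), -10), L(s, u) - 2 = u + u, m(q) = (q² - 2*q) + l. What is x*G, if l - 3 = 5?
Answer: 7812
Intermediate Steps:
l = 8 (l = 3 + 5 = 8)
m(q) = 8 + q² - 2*q (m(q) = (q² - 2*q) + 8 = 8 + q² - 2*q)
L(s, u) = 2 + 2*u (L(s, u) = 2 + (u + u) = 2 + 2*u)
G = -18 (G = 2 + 2*(-10) = 2 - 20 = -18)
x*G = -434*(-18) = 7812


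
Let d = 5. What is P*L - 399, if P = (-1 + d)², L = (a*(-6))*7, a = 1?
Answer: -1071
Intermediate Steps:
L = -42 (L = (1*(-6))*7 = -6*7 = -42)
P = 16 (P = (-1 + 5)² = 4² = 16)
P*L - 399 = 16*(-42) - 399 = -672 - 399 = -1071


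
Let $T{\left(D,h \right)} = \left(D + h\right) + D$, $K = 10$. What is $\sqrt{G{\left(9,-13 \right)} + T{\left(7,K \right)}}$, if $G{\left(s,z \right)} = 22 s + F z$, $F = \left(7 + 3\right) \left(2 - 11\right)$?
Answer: $4 \sqrt{87} \approx 37.31$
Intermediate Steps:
$F = -90$ ($F = 10 \left(-9\right) = -90$)
$G{\left(s,z \right)} = - 90 z + 22 s$ ($G{\left(s,z \right)} = 22 s - 90 z = - 90 z + 22 s$)
$T{\left(D,h \right)} = h + 2 D$
$\sqrt{G{\left(9,-13 \right)} + T{\left(7,K \right)}} = \sqrt{\left(\left(-90\right) \left(-13\right) + 22 \cdot 9\right) + \left(10 + 2 \cdot 7\right)} = \sqrt{\left(1170 + 198\right) + \left(10 + 14\right)} = \sqrt{1368 + 24} = \sqrt{1392} = 4 \sqrt{87}$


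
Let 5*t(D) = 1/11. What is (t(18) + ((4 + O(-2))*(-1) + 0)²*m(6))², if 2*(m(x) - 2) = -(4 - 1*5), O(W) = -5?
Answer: 76729/12100 ≈ 6.3412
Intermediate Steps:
t(D) = 1/55 (t(D) = (⅕)/11 = (⅕)*(1/11) = 1/55)
m(x) = 5/2 (m(x) = 2 + (-(4 - 1*5))/2 = 2 + (-(4 - 5))/2 = 2 + (-1*(-1))/2 = 2 + (½)*1 = 2 + ½ = 5/2)
(t(18) + ((4 + O(-2))*(-1) + 0)²*m(6))² = (1/55 + ((4 - 5)*(-1) + 0)²*(5/2))² = (1/55 + (-1*(-1) + 0)²*(5/2))² = (1/55 + (1 + 0)²*(5/2))² = (1/55 + 1²*(5/2))² = (1/55 + 1*(5/2))² = (1/55 + 5/2)² = (277/110)² = 76729/12100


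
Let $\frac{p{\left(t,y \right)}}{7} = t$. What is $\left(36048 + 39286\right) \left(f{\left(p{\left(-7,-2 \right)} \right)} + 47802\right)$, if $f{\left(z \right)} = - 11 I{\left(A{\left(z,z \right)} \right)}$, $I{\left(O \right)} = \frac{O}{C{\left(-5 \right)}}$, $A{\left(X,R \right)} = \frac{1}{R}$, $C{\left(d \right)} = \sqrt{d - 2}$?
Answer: $3601115868 - \frac{118382 i \sqrt{7}}{49} \approx 3.6011 \cdot 10^{9} - 6392.0 i$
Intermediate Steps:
$p{\left(t,y \right)} = 7 t$
$C{\left(d \right)} = \sqrt{-2 + d}$
$I{\left(O \right)} = - \frac{i O \sqrt{7}}{7}$ ($I{\left(O \right)} = \frac{O}{\sqrt{-2 - 5}} = \frac{O}{\sqrt{-7}} = \frac{O}{i \sqrt{7}} = O \left(- \frac{i \sqrt{7}}{7}\right) = - \frac{i O \sqrt{7}}{7}$)
$f{\left(z \right)} = \frac{11 i \sqrt{7}}{7 z}$ ($f{\left(z \right)} = - 11 \left(- \frac{i \sqrt{7}}{7 z}\right) = \frac{11 i \sqrt{7}}{7 z}$)
$\left(36048 + 39286\right) \left(f{\left(p{\left(-7,-2 \right)} \right)} + 47802\right) = \left(36048 + 39286\right) \left(\frac{11 i \sqrt{7}}{7 \cdot 7 \left(-7\right)} + 47802\right) = 75334 \left(\frac{11 i \sqrt{7}}{7 \left(-49\right)} + 47802\right) = 75334 \left(\frac{11}{7} i \sqrt{7} \left(- \frac{1}{49}\right) + 47802\right) = 75334 \left(- \frac{11 i \sqrt{7}}{343} + 47802\right) = 75334 \left(47802 - \frac{11 i \sqrt{7}}{343}\right) = 3601115868 - \frac{118382 i \sqrt{7}}{49}$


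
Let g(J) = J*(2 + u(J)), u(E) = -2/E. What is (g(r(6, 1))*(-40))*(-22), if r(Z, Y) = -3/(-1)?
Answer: 3520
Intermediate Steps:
r(Z, Y) = 3 (r(Z, Y) = -3*(-1) = 3)
g(J) = J*(2 - 2/J)
(g(r(6, 1))*(-40))*(-22) = ((-2 + 2*3)*(-40))*(-22) = ((-2 + 6)*(-40))*(-22) = (4*(-40))*(-22) = -160*(-22) = 3520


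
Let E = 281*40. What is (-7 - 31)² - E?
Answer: -9796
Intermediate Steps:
E = 11240
(-7 - 31)² - E = (-7 - 31)² - 1*11240 = (-38)² - 11240 = 1444 - 11240 = -9796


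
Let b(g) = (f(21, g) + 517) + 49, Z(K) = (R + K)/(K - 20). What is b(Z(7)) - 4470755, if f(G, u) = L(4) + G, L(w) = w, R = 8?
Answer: -4470164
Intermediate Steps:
Z(K) = (8 + K)/(-20 + K) (Z(K) = (8 + K)/(K - 20) = (8 + K)/(-20 + K))
f(G, u) = 4 + G
b(g) = 591 (b(g) = ((4 + 21) + 517) + 49 = (25 + 517) + 49 = 542 + 49 = 591)
b(Z(7)) - 4470755 = 591 - 4470755 = -4470164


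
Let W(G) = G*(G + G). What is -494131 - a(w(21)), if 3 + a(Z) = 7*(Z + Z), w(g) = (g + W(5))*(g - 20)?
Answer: -495122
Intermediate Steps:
W(G) = 2*G² (W(G) = G*(2*G) = 2*G²)
w(g) = (-20 + g)*(50 + g) (w(g) = (g + 2*5²)*(g - 20) = (g + 2*25)*(-20 + g) = (g + 50)*(-20 + g) = (50 + g)*(-20 + g) = (-20 + g)*(50 + g))
a(Z) = -3 + 14*Z (a(Z) = -3 + 7*(Z + Z) = -3 + 7*(2*Z) = -3 + 14*Z)
-494131 - a(w(21)) = -494131 - (-3 + 14*(-1000 + 21² + 30*21)) = -494131 - (-3 + 14*(-1000 + 441 + 630)) = -494131 - (-3 + 14*71) = -494131 - (-3 + 994) = -494131 - 1*991 = -494131 - 991 = -495122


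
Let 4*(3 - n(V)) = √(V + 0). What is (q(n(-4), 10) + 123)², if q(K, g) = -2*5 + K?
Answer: (232 - I)²/4 ≈ 13456.0 - 116.0*I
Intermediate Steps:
n(V) = 3 - √V/4 (n(V) = 3 - √(V + 0)/4 = 3 - √V/4)
q(K, g) = -10 + K
(q(n(-4), 10) + 123)² = ((-10 + (3 - I/2)) + 123)² = ((-7 - I/2) + 123)² = (116 - I/2)²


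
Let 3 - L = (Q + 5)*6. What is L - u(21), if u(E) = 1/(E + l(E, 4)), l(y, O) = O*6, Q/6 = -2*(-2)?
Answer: -7696/45 ≈ -171.02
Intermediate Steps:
Q = 24 (Q = 6*(-2*(-2)) = 6*4 = 24)
l(y, O) = 6*O
u(E) = 1/(24 + E) (u(E) = 1/(E + 6*4) = 1/(E + 24) = 1/(24 + E))
L = -171 (L = 3 - (24 + 5)*6 = 3 - 29*6 = 3 - 1*174 = 3 - 174 = -171)
L - u(21) = -171 - 1/(24 + 21) = -171 - 1/45 = -7696/45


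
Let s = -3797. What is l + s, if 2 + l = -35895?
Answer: -39694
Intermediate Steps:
l = -35897 (l = -2 - 35895 = -35897)
l + s = -35897 - 3797 = -39694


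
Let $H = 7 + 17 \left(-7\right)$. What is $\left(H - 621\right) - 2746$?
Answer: $-3479$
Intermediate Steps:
$H = -112$ ($H = 7 - 119 = -112$)
$\left(H - 621\right) - 2746 = \left(-112 - 621\right) - 2746 = -733 - 2746 = -3479$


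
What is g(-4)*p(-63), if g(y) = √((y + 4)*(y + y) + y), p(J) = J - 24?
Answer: -174*I ≈ -174.0*I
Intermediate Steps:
p(J) = -24 + J
g(y) = √(y + 2*y*(4 + y)) (g(y) = √((4 + y)*(2*y) + y) = √(2*y*(4 + y) + y) = √(y + 2*y*(4 + y)))
g(-4)*p(-63) = √(-4*(9 + 2*(-4)))*(-24 - 63) = √(-4*(9 - 8))*(-87) = √(-4*1)*(-87) = √(-4)*(-87) = (2*I)*(-87) = -174*I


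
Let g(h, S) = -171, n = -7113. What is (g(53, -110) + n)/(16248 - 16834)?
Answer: 3642/293 ≈ 12.430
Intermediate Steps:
(g(53, -110) + n)/(16248 - 16834) = (-171 - 7113)/(16248 - 16834) = -7284/(-586) = -7284*(-1/586) = 3642/293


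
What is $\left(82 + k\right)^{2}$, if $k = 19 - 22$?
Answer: $6241$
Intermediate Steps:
$k = -3$
$\left(82 + k\right)^{2} = \left(82 - 3\right)^{2} = 79^{2} = 6241$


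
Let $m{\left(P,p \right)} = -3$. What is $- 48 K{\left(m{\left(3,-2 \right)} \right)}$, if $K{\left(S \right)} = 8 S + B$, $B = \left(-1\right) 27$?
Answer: $2448$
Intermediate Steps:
$B = -27$
$K{\left(S \right)} = -27 + 8 S$ ($K{\left(S \right)} = 8 S - 27 = -27 + 8 S$)
$- 48 K{\left(m{\left(3,-2 \right)} \right)} = - 48 \left(-27 + 8 \left(-3\right)\right) = - 48 \left(-27 - 24\right) = \left(-48\right) \left(-51\right) = 2448$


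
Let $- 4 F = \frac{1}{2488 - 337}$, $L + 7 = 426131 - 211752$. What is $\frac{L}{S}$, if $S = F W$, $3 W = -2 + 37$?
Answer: $- \frac{5533370064}{35} \approx -1.581 \cdot 10^{8}$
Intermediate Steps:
$W = \frac{35}{3}$ ($W = \frac{-2 + 37}{3} = \frac{1}{3} \cdot 35 = \frac{35}{3} \approx 11.667$)
$L = 214372$ ($L = -7 + \left(426131 - 211752\right) = -7 + 214379 = 214372$)
$F = - \frac{1}{8604}$ ($F = - \frac{1}{4 \left(2488 - 337\right)} = - \frac{1}{4 \cdot 2151} = \left(- \frac{1}{4}\right) \frac{1}{2151} = - \frac{1}{8604} \approx -0.00011622$)
$S = - \frac{35}{25812}$ ($S = \left(- \frac{1}{8604}\right) \frac{35}{3} = - \frac{35}{25812} \approx -0.001356$)
$\frac{L}{S} = \frac{214372}{- \frac{35}{25812}} = 214372 \left(- \frac{25812}{35}\right) = - \frac{5533370064}{35}$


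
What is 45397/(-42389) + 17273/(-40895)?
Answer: -2588695512/1733498155 ≈ -1.4933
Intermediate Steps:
45397/(-42389) + 17273/(-40895) = 45397*(-1/42389) + 17273*(-1/40895) = -45397/42389 - 17273/40895 = -2588695512/1733498155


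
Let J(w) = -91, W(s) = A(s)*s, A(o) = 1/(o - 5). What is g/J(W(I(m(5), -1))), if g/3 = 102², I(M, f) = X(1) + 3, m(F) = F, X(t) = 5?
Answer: -31212/91 ≈ -342.99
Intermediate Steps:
A(o) = 1/(-5 + o)
I(M, f) = 8 (I(M, f) = 5 + 3 = 8)
W(s) = s/(-5 + s)
g = 31212 (g = 3*102² = 3*10404 = 31212)
g/J(W(I(m(5), -1))) = 31212/(-91) = 31212*(-1/91) = -31212/91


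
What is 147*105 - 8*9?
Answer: 15363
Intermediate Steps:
147*105 - 8*9 = 15435 - 72 = 15363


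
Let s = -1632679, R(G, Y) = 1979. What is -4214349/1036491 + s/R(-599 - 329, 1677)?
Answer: -12060973660/14547629 ≈ -829.07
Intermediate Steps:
-4214349/1036491 + s/R(-599 - 329, 1677) = -4214349/1036491 - 1632679/1979 = -4214349*1/1036491 - 1632679*1/1979 = -29889/7351 - 1632679/1979 = -12060973660/14547629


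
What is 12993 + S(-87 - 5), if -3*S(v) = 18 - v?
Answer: 38869/3 ≈ 12956.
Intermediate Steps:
S(v) = -6 + v/3 (S(v) = -(18 - v)/3 = -6 + v/3)
12993 + S(-87 - 5) = 12993 + (-6 + (-87 - 5)/3) = 12993 + (-6 + (⅓)*(-92)) = 12993 + (-6 - 92/3) = 12993 - 110/3 = 38869/3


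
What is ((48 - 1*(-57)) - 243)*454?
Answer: -62652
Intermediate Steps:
((48 - 1*(-57)) - 243)*454 = ((48 + 57) - 243)*454 = (105 - 243)*454 = -138*454 = -62652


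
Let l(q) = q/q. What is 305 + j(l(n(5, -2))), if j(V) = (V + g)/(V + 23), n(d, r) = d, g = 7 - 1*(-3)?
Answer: 7331/24 ≈ 305.46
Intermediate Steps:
g = 10 (g = 7 + 3 = 10)
l(q) = 1
j(V) = (10 + V)/(23 + V) (j(V) = (V + 10)/(V + 23) = (10 + V)/(23 + V))
305 + j(l(n(5, -2))) = 305 + (10 + 1)/(23 + 1) = 305 + 11/24 = 7331/24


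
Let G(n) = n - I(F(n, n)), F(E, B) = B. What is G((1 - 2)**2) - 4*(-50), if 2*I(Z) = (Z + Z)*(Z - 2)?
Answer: 202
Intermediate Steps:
I(Z) = Z*(-2 + Z) (I(Z) = ((Z + Z)*(Z - 2))/2 = ((2*Z)*(-2 + Z))/2 = (2*Z*(-2 + Z))/2 = Z*(-2 + Z))
G(n) = n - n*(-2 + n)
G((1 - 2)**2) - 4*(-50) = (1 - 2)**2*(3 - (1 - 2)**2) - 4*(-50) = (-1)**2*(3 - 1*(-1)**2) + 200 = 1*(3 - 1*1) + 200 = 1*(3 - 1) + 200 = 1*2 + 200 = 2 + 200 = 202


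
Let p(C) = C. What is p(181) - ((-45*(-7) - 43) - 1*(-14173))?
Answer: -14264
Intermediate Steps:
p(181) - ((-45*(-7) - 43) - 1*(-14173)) = 181 - ((-45*(-7) - 43) - 1*(-14173)) = 181 - ((315 - 43) + 14173) = 181 - (272 + 14173) = 181 - 1*14445 = 181 - 14445 = -14264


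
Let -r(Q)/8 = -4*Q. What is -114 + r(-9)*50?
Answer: -14514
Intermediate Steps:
r(Q) = 32*Q (r(Q) = -(-32)*Q = 32*Q)
-114 + r(-9)*50 = -114 + (32*(-9))*50 = -114 - 288*50 = -114 - 14400 = -14514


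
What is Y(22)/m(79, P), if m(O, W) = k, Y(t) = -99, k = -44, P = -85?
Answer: 9/4 ≈ 2.2500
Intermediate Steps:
m(O, W) = -44
Y(22)/m(79, P) = -99/(-44) = -99*(-1/44) = 9/4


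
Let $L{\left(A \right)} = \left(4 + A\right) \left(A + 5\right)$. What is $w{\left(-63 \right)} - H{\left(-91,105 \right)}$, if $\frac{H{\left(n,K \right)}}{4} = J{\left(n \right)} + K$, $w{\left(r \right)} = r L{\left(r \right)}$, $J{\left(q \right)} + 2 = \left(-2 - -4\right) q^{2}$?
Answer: $-282246$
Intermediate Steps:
$J{\left(q \right)} = -2 + 2 q^{2}$ ($J{\left(q \right)} = -2 + \left(-2 - -4\right) q^{2} = -2 + \left(-2 + 4\right) q^{2} = -2 + 2 q^{2}$)
$L{\left(A \right)} = \left(4 + A\right) \left(5 + A\right)$
$w{\left(r \right)} = r \left(20 + r^{2} + 9 r\right)$
$H{\left(n,K \right)} = -8 + 4 K + 8 n^{2}$ ($H{\left(n,K \right)} = 4 \left(\left(-2 + 2 n^{2}\right) + K\right) = 4 \left(-2 + K + 2 n^{2}\right) = -8 + 4 K + 8 n^{2}$)
$w{\left(-63 \right)} - H{\left(-91,105 \right)} = - 63 \left(20 + \left(-63\right)^{2} + 9 \left(-63\right)\right) - \left(-8 + 4 \cdot 105 + 8 \left(-91\right)^{2}\right) = - 63 \left(20 + 3969 - 567\right) - \left(-8 + 420 + 8 \cdot 8281\right) = \left(-63\right) 3422 - \left(-8 + 420 + 66248\right) = -215586 - 66660 = -282246$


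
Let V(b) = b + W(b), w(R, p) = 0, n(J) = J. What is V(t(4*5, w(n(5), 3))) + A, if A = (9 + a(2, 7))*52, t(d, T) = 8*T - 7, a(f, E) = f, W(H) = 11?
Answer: 576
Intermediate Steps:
t(d, T) = -7 + 8*T
A = 572 (A = (9 + 2)*52 = 11*52 = 572)
V(b) = 11 + b (V(b) = b + 11 = 11 + b)
V(t(4*5, w(n(5), 3))) + A = (11 + (-7 + 8*0)) + 572 = (11 + (-7 + 0)) + 572 = (11 - 7) + 572 = 4 + 572 = 576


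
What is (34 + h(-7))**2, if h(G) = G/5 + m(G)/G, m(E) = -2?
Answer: 1324801/1225 ≈ 1081.5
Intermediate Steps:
h(G) = -2/G + G/5 (h(G) = G/5 - 2/G = -2/G + G/5)
(34 + h(-7))**2 = (34 + (-2/(-7) + (1/5)*(-7)))**2 = (34 + (-2*(-1/7) - 7/5))**2 = (34 + (2/7 - 7/5))**2 = (34 - 39/35)**2 = (1151/35)**2 = 1324801/1225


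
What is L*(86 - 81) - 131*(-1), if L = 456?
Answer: 2411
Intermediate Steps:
L*(86 - 81) - 131*(-1) = 456*(86 - 81) - 131*(-1) = 456*5 + 131 = 2280 + 131 = 2411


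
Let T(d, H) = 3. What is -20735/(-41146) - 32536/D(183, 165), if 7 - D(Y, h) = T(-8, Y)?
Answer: -334660829/41146 ≈ -8133.5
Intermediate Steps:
D(Y, h) = 4 (D(Y, h) = 7 - 1*3 = 7 - 3 = 4)
-20735/(-41146) - 32536/D(183, 165) = -20735/(-41146) - 32536/4 = -20735*(-1/41146) - 32536*¼ = 20735/41146 - 8134 = -334660829/41146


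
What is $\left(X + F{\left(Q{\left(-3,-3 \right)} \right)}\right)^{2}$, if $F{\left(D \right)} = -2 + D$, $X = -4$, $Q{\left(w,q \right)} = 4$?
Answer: $4$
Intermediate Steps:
$\left(X + F{\left(Q{\left(-3,-3 \right)} \right)}\right)^{2} = \left(-4 + \left(-2 + 4\right)\right)^{2} = \left(-4 + 2\right)^{2} = \left(-2\right)^{2} = 4$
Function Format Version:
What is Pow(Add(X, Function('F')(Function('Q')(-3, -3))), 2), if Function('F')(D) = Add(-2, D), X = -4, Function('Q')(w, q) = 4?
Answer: 4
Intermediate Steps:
Pow(Add(X, Function('F')(Function('Q')(-3, -3))), 2) = Pow(Add(-4, Add(-2, 4)), 2) = Pow(Add(-4, 2), 2) = Pow(-2, 2) = 4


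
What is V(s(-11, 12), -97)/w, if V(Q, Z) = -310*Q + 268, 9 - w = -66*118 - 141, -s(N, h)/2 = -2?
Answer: -6/49 ≈ -0.12245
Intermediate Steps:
s(N, h) = 4 (s(N, h) = -2*(-2) = 4)
w = 7938 (w = 9 - (-66*118 - 141) = 9 - (-7788 - 141) = 9 - 1*(-7929) = 9 + 7929 = 7938)
V(Q, Z) = 268 - 310*Q
V(s(-11, 12), -97)/w = (268 - 310*4)/7938 = (268 - 1240)*(1/7938) = -972*1/7938 = -6/49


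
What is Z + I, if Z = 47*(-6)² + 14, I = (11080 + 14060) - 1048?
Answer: 25798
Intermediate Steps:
I = 24092 (I = 25140 - 1048 = 24092)
Z = 1706 (Z = 47*36 + 14 = 1692 + 14 = 1706)
Z + I = 1706 + 24092 = 25798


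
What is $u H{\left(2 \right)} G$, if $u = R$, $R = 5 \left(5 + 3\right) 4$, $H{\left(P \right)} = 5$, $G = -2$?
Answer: $-1600$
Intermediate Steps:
$R = 160$ ($R = 5 \cdot 8 \cdot 4 = 40 \cdot 4 = 160$)
$u = 160$
$u H{\left(2 \right)} G = 160 \cdot 5 \left(-2\right) = 800 \left(-2\right) = -1600$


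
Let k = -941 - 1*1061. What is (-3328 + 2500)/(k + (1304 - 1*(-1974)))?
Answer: -207/319 ≈ -0.64890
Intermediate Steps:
k = -2002 (k = -941 - 1061 = -2002)
(-3328 + 2500)/(k + (1304 - 1*(-1974))) = (-3328 + 2500)/(-2002 + (1304 - 1*(-1974))) = -828/(-2002 + (1304 + 1974)) = -828/(-2002 + 3278) = -828/1276 = -828*1/1276 = -207/319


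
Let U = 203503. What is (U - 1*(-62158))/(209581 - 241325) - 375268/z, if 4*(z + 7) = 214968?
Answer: -26187801227/1705763840 ≈ -15.353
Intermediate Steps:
z = 53735 (z = -7 + (1/4)*214968 = -7 + 53742 = 53735)
(U - 1*(-62158))/(209581 - 241325) - 375268/z = (203503 - 1*(-62158))/(209581 - 241325) - 375268/53735 = (203503 + 62158)/(-31744) - 375268*1/53735 = 265661*(-1/31744) - 375268/53735 = -265661/31744 - 375268/53735 = -26187801227/1705763840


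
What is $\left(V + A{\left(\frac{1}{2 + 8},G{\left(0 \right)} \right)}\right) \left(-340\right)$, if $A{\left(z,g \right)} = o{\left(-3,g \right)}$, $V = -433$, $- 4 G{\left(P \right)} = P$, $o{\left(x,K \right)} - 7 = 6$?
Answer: $142800$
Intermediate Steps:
$o{\left(x,K \right)} = 13$ ($o{\left(x,K \right)} = 7 + 6 = 13$)
$G{\left(P \right)} = - \frac{P}{4}$
$A{\left(z,g \right)} = 13$
$\left(V + A{\left(\frac{1}{2 + 8},G{\left(0 \right)} \right)}\right) \left(-340\right) = \left(-433 + 13\right) \left(-340\right) = \left(-420\right) \left(-340\right) = 142800$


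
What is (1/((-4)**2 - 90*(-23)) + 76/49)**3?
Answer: 2166770417468201/580051971640792 ≈ 3.7355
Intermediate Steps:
(1/((-4)**2 - 90*(-23)) + 76/49)**3 = (-1/23/(16 - 90) + 76*(1/49))**3 = (-1/23/(-74) + 76/49)**3 = (-1/74*(-1/23) + 76/49)**3 = (1/1702 + 76/49)**3 = (129401/83398)**3 = 2166770417468201/580051971640792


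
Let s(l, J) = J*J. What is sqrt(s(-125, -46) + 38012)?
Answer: 8*sqrt(627) ≈ 200.32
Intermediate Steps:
s(l, J) = J**2
sqrt(s(-125, -46) + 38012) = sqrt((-46)**2 + 38012) = sqrt(2116 + 38012) = sqrt(40128) = 8*sqrt(627)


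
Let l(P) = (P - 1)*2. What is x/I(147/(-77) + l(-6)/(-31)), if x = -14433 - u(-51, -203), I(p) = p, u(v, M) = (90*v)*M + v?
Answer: 322637832/497 ≈ 6.4917e+5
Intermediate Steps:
l(P) = -2 + 2*P (l(P) = (-1 + P)*2 = -2 + 2*P)
u(v, M) = v + 90*M*v (u(v, M) = 90*M*v + v = v + 90*M*v)
x = -946152 (x = -14433 - (-51)*(1 + 90*(-203)) = -14433 - (-51)*(1 - 18270) = -14433 - (-51)*(-18269) = -14433 - 1*931719 = -14433 - 931719 = -946152)
x/I(147/(-77) + l(-6)/(-31)) = -946152/(147/(-77) + (-2 + 2*(-6))/(-31)) = -946152/(147*(-1/77) + (-2 - 12)*(-1/31)) = -946152/(-21/11 - 14*(-1/31)) = -946152/(-21/11 + 14/31) = -946152/(-497/341) = -946152*(-341/497) = 322637832/497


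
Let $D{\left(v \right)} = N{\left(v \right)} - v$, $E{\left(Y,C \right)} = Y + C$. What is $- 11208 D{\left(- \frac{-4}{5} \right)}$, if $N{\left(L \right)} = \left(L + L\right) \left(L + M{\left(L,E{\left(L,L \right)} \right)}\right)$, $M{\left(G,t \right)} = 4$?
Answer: $- \frac{1927776}{25} \approx -77111.0$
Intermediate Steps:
$E{\left(Y,C \right)} = C + Y$
$N{\left(L \right)} = 2 L \left(4 + L\right)$ ($N{\left(L \right)} = \left(L + L\right) \left(L + 4\right) = 2 L \left(4 + L\right)$)
$D{\left(v \right)} = - v + 2 v \left(4 + v\right)$ ($D{\left(v \right)} = 2 v \left(4 + v\right) - v = - v + 2 v \left(4 + v\right)$)
$- 11208 D{\left(- \frac{-4}{5} \right)} = - 11208 - \frac{-4}{5} \left(7 + 2 \left(- \frac{-4}{5}\right)\right) = - 11208 \left(-1\right) \left(- \frac{4}{5}\right) \left(7 + 2 \left(\left(-1\right) \left(- \frac{4}{5}\right)\right)\right) = - 11208 \frac{4 \left(7 + 2 \cdot \frac{4}{5}\right)}{5} = - 11208 \frac{4 \left(7 + \frac{8}{5}\right)}{5} = - 11208 \cdot \frac{4}{5} \cdot \frac{43}{5} = \left(-11208\right) \frac{172}{25} = - \frac{1927776}{25}$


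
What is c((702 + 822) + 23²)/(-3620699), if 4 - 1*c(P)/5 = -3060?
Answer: -15320/3620699 ≈ -0.0042312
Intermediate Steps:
c(P) = 15320 (c(P) = 20 - 5*(-3060) = 20 + 15300 = 15320)
c((702 + 822) + 23²)/(-3620699) = 15320/(-3620699) = 15320*(-1/3620699) = -15320/3620699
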